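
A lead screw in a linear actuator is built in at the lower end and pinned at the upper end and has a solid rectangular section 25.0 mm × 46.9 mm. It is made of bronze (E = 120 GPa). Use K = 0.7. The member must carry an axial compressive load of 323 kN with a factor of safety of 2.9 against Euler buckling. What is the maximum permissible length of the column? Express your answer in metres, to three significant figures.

L_max ≈ 0.397 m

Buckling occurs about the weak axis: I_min = h·b³/12 with b = 25.0 mm (the shorter side).
I_min = 46.9×25.0³/12 = 6.107×10^4 mm⁴
I = 6.107×10^-8 m⁴
Required critical load P_cr = n·P = 2.9 × 323 = 936.7 kN = 9.367×10^5 N
From P_cr = π²EI/(K·L)²:  L = (1/K)·√(π²EI/P_cr) = (1/0.7)·√(π²×1.20×10^11×6.107×10^-8/9.367×10^5)
L = 0.397 m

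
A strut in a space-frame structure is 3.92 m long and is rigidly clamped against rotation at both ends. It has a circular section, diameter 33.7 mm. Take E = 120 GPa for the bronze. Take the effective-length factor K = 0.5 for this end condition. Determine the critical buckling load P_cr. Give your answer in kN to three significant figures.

P_cr ≈ 19.5 kN

I = πd⁴/64 = π×33.7⁴/64 = 6.331×10^4 mm⁴
I = 6.331×10^4 mm⁴ = 6.331×10^-8 m⁴
Effective length L_e = K·L = 0.5 × 3.92 = 1.960 m
P_cr = π²EI / L_e² = π² × 120×10⁹ × 6.331×10^-8 / 1.960² = 1.952×10^4 N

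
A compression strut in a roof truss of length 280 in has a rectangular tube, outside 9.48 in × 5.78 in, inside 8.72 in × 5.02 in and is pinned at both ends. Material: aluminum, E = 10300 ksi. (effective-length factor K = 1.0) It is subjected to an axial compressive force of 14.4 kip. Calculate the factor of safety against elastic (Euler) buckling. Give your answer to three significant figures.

Weak-axis I_min = (h_o·b_o³ − h_i·b_i³)/12 with b_o = 5.78, b_i = 5.020 in (shorter outer/inner sides).
I_min = (9.48×5.78³ − 8.720×5.020³)/12 = 60.62 in⁴
Effective length L_e = K·L = 1 × 280 = 280.0 in
P_cr = π²EI / L_e² = π² × 10300×10³ × 60.62 / 280.0² = 7.860×10^4 lb
Factor of safety n = P_cr / P = 78.605 / 14.4 = 5.46

n ≈ 5.46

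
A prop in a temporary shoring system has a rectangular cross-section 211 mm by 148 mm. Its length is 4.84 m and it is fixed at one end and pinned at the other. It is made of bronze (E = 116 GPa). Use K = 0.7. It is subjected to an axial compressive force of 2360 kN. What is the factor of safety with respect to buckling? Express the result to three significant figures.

Buckling occurs about the weak axis: I_min = h·b³/12 with b = 148 mm (the shorter side).
I_min = 211×148³/12 = 5.700×10^7 mm⁴
I = 5.700×10^7 mm⁴ = 5.700×10^-5 m⁴
Effective length L_e = K·L = 0.7 × 4.84 = 3.388 m
P_cr = π²EI / L_e² = π² × 116×10⁹ × 5.700×10^-5 / 3.388² = 5.685×10^6 N
Factor of safety n = P_cr / P = 5685.4 / 2360 = 2.41

n ≈ 2.41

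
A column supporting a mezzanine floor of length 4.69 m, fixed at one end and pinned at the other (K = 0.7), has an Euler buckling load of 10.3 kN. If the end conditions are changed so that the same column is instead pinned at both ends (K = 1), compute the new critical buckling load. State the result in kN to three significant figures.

P_cr ≈ 5.05 kN

P_cr ∝ 1/K², so P_cr,new = P_cr,old × (K_old/K_new)² = 10.3 × (0.7/1)²
= 10.3 × 0.4900 = 5.05 kN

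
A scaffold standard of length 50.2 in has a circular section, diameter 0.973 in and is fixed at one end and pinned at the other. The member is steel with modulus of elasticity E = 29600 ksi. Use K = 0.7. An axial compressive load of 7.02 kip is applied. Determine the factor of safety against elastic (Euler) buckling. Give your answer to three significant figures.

n ≈ 1.48

I = πd⁴/64 = π×0.973⁴/64 = 4.400×10^-2 in⁴
Effective length L_e = K·L = 0.7 × 50.2 = 35.14 in
P_cr = π²EI / L_e² = π² × 29600×10³ × 4.400×10^-2 / 35.14² = 1.041×10^4 lb
Factor of safety n = P_cr / P = 10.409 / 7.02 = 1.48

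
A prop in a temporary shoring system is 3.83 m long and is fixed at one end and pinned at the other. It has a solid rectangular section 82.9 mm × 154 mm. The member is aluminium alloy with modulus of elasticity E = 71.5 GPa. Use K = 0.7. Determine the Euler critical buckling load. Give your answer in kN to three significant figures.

P_cr ≈ 718 kN

Buckling occurs about the weak axis: I_min = h·b³/12 with b = 82.9 mm (the shorter side).
I_min = 154×82.9³/12 = 7.311×10^6 mm⁴
I = 7.311×10^6 mm⁴ = 7.311×10^-6 m⁴
Effective length L_e = K·L = 0.7 × 3.83 = 2.681 m
P_cr = π²EI / L_e² = π² × 71.5×10⁹ × 7.311×10^-6 / 2.681² = 7.178×10^5 N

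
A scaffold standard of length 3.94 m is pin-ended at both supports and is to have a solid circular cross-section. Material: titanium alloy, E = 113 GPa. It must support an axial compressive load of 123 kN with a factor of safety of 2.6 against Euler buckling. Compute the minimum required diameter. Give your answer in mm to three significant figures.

d ≈ 97.6 mm

Required P_cr = n·P = 2.6 × 123 = 319.8 kN
L_e = K·L = 1 × 3.94 = 3.940 m
Required I = P_cr·L_e²/(π²E) = 3.198×10^5 × 3.940² / (π² × 1.13×10^11) = 4.451×10^-6 m⁴
I_req = 4.451×10^6 mm⁴
Solid circle: I = πd⁴/64  ⇒  d = (64I/π)^(1/4) = (64×4.451×10^6/π)^(1/4) = 97.6 mm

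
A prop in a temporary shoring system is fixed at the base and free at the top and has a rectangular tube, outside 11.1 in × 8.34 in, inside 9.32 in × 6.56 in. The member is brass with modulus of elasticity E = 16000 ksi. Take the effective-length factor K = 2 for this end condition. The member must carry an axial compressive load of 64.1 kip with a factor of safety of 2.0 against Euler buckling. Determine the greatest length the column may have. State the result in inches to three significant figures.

L_max ≈ 313 in

Weak-axis I_min = (h_o·b_o³ − h_i·b_i³)/12 with b_o = 8.34, b_i = 6.560 in (shorter outer/inner sides).
I_min = (11.1×8.34³ − 9.320×6.560³)/12 = 317.3 in⁴
Required critical load P_cr = n·P = 2.0 × 64.1 = 128.2 kip = 1.282×10^5 lb
From P_cr = π²EI/(K·L)²:  L = (1/K)·√(π²EI/P_cr) = (1/2)·√(π²×1.60×10^7×317.3/1.282×10^5)
L = 313 in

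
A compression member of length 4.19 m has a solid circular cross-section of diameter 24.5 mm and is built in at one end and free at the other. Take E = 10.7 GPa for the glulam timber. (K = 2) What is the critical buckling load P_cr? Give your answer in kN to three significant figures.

P_cr ≈ 0.0266 kN

I = πd⁴/64 = π×24.5⁴/64 = 1.769×10^4 mm⁴
I = 1.769×10^4 mm⁴ = 1.769×10^-8 m⁴
Effective length L_e = K·L = 2 × 4.19 = 8.380 m
P_cr = π²EI / L_e² = π² × 10.7×10⁹ × 1.769×10^-8 / 8.380² = 26.60 N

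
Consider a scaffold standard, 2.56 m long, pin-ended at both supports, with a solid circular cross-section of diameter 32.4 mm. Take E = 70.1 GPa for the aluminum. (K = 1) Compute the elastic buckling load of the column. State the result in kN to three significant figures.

I = πd⁴/64 = π×32.4⁴/64 = 5.409×10^4 mm⁴
I = 5.409×10^4 mm⁴ = 5.409×10^-8 m⁴
Effective length L_e = K·L = 1 × 2.56 = 2.560 m
P_cr = π²EI / L_e² = π² × 70.1×10⁹ × 5.409×10^-8 / 2.560² = 5.711×10^3 N

P_cr ≈ 5.71 kN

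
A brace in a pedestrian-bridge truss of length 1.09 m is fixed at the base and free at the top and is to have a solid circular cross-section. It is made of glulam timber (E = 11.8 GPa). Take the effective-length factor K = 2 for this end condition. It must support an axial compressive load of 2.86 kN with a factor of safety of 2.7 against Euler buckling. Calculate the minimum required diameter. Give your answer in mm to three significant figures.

Required P_cr = n·P = 2.7 × 2.86 = 7.722 kN
L_e = K·L = 2 × 1.09 = 2.180 m
Required I = P_cr·L_e²/(π²E) = 7.722×10^3 × 2.180² / (π² × 1.18×10^10) = 3.151×10^-7 m⁴
I_req = 3.151×10^5 mm⁴
Solid circle: I = πd⁴/64  ⇒  d = (64I/π)^(1/4) = (64×3.151×10^5/π)^(1/4) = 50.3 mm

d ≈ 50.3 mm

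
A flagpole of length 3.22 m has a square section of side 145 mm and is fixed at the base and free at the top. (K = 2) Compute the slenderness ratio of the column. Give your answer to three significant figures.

I = a⁴/12 = 145⁴/12 = 3.684×10^7 mm⁴
A = 2.103×10^4 mm²;  r_min = √(I/A) = √(3.684×10^7/2.103×10^4) = 41.86 mm
L_e = K·L = 2 × 3.22 m = 6.440 m = 6440.0 mm
λ = L_e / r_min = 6440.0 / 41.86 = 154

λ ≈ 154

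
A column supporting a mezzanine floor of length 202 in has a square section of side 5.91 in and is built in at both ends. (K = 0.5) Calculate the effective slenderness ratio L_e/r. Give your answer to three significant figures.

λ ≈ 59.2

For a square r = a/√12 = 5.91/√12 = 1.706 in
L_e = K·L = 0.5 × 202 = 101.0 in
λ = L_e / r_min = 101.00 / 1.706 = 59.2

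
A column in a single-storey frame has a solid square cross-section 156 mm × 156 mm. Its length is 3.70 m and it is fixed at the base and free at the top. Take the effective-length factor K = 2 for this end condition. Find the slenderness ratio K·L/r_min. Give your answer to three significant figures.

I = a⁴/12 = 156⁴/12 = 4.935×10^7 mm⁴
A = 2.434×10^4 mm²;  r_min = √(I/A) = √(4.935×10^7/2.434×10^4) = 45.03 mm
L_e = K·L = 2 × 3.70 m = 7.400 m = 7400.0 mm
λ = L_e / r_min = 7400.0 / 45.03 = 164

λ ≈ 164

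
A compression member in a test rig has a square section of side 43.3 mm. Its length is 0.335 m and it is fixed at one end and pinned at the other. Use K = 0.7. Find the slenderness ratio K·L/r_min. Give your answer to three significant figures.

I = a⁴/12 = 43.3⁴/12 = 2.929×10^5 mm⁴
A = 1.875×10^3 mm²;  r_min = √(I/A) = √(2.929×10^5/1.875×10^3) = 12.50 mm
L_e = K·L = 0.7 × 0.335 m = 0.2345 m = 234.50 mm
λ = L_e / r_min = 234.50 / 12.50 = 18.8

λ ≈ 18.8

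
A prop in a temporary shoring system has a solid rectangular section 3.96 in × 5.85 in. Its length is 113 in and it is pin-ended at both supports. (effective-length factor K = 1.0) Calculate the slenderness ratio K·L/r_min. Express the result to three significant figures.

λ ≈ 98.8

For a rectangle r_min = b/√12 = 3.96/√12 = 1.143 in
L_e = K·L = 1 × 113 = 113.0 in
λ = L_e / r_min = 113.00 / 1.143 = 98.8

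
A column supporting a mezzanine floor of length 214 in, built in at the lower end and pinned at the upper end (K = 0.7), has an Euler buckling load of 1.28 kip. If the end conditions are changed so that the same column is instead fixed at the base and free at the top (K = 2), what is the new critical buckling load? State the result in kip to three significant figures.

P_cr ∝ 1/K², so P_cr,new = P_cr,old × (K_old/K_new)² = 1.28 × (0.7/2)²
= 1.28 × 0.1225 = 0.157 kip

P_cr ≈ 0.157 kip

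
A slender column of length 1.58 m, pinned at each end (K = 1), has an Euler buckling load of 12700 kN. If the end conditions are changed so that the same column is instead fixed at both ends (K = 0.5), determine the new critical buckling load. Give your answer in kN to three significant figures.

P_cr ≈ 50800 kN

P_cr ∝ 1/K², so P_cr,new = P_cr,old × (K_old/K_new)² = 12700 × (1/0.5)²
= 12700 × 4.000 = 50800 kN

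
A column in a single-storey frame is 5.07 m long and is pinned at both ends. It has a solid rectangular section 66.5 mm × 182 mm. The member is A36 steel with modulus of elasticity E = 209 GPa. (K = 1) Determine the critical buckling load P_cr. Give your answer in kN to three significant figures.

P_cr ≈ 358 kN

Buckling occurs about the weak axis: I_min = h·b³/12 with b = 66.5 mm (the shorter side).
I_min = 182×66.5³/12 = 4.460×10^6 mm⁴
I = 4.460×10^6 mm⁴ = 4.460×10^-6 m⁴
Effective length L_e = K·L = 1 × 5.07 = 5.070 m
P_cr = π²EI / L_e² = π² × 209×10⁹ × 4.460×10^-6 / 5.070² = 3.579×10^5 N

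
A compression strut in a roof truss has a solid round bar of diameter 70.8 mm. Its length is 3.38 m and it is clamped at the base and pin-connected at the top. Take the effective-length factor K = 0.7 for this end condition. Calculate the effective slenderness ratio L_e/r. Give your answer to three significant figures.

λ ≈ 134

For a solid circle r = d/4 = 70.8/4 = 17.70 mm
L_e = K·L = 0.7 × 3.38 m = 2.366 m = 2366.0 mm
λ = L_e / r_min = 2366.0 / 17.70 = 134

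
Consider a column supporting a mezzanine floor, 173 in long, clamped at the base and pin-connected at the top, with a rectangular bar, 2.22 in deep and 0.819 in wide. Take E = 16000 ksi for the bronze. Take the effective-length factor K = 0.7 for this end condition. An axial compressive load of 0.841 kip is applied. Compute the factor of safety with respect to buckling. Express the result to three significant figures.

Buckling occurs about the weak axis: I_min = h·b³/12 with b = 0.819 in (the shorter side).
I_min = 2.22×0.819³/12 = 0.1016 in⁴
Effective length L_e = K·L = 0.7 × 173 = 121.1 in
P_cr = π²EI / L_e² = π² × 16000×10³ × 0.1016 / 121.1² = 1.094×10^3 lb
Factor of safety n = P_cr / P = 1.0943 / 0.841 = 1.30

n ≈ 1.30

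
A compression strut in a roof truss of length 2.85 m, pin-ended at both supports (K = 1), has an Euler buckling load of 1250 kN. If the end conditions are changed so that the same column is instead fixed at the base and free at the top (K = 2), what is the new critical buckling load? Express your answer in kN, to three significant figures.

P_cr ≈ 312 kN

P_cr ∝ 1/K², so P_cr,new = P_cr,old × (K_old/K_new)² = 1250 × (1/2)²
= 1250 × 0.2500 = 312 kN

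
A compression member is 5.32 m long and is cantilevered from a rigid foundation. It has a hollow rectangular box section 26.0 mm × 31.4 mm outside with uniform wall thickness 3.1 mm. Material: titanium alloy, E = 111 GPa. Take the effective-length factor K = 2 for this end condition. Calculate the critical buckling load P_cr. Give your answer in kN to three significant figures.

Inner dimensions: h_i = 31.4 − 2×3.1 = 25.20 mm, b_i = 26.0 − 2×3.1 = 19.80 mm
Weak-axis I_min = (h_o·b_o³ − h_i·b_i³)/12 with b_o = 26.0, b_i = 19.80 mm (shorter outer/inner sides).
I_min = (31.4×26.0³ − 25.20×19.80³)/12 = 2.969×10^4 mm⁴
I = 2.969×10^4 mm⁴ = 2.969×10^-8 m⁴
Effective length L_e = K·L = 2 × 5.32 = 10.64 m
P_cr = π²EI / L_e² = π² × 111×10⁹ × 2.969×10^-8 / 10.64² = 287.3 N

P_cr ≈ 0.287 kN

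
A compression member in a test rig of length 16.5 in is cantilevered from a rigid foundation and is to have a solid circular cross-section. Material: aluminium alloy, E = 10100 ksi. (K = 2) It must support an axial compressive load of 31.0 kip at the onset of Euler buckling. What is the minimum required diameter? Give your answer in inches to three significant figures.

d ≈ 1.62 in

L_e = K·L = 2 × 16.5 = 33.00 in
Required I = P_cr·L_e²/(π²E) = 3.100×10^4 × 33.00² / (π² × 1.01×10^7) = 0.3387 in⁴
Solid circle: I = πd⁴/64  ⇒  d = (64I/π)^(1/4) = (64×0.3387/π)^(1/4) = 1.62 in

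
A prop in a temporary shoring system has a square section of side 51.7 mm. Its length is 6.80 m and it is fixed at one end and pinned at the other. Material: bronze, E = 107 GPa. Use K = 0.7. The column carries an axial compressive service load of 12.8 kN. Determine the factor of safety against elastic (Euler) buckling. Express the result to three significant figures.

I = a⁴/12 = 51.7⁴/12 = 5.954×10^5 mm⁴
I = 5.954×10^5 mm⁴ = 5.954×10^-7 m⁴
Effective length L_e = K·L = 0.7 × 6.80 = 4.760 m
P_cr = π²EI / L_e² = π² × 107×10⁹ × 5.954×10^-7 / 4.760² = 2.775×10^4 N
Factor of safety n = P_cr / P = 27.749 / 12.8 = 2.17

n ≈ 2.17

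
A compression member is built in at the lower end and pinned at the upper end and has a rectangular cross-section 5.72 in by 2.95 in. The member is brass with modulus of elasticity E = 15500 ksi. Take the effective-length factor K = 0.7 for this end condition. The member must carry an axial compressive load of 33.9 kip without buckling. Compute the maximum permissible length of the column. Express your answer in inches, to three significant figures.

L_max ≈ 336 in

Buckling occurs about the weak axis: I_min = h·b³/12 with b = 2.95 in (the shorter side).
I_min = 5.72×2.95³/12 = 12.24 in⁴
At the buckling limit P_cr = P = 3.390×10^4 lb
From P_cr = π²EI/(K·L)²:  L = (1/K)·√(π²EI/P_cr) = (1/0.7)·√(π²×1.55×10^7×12.24/3.390×10^4)
L = 336 in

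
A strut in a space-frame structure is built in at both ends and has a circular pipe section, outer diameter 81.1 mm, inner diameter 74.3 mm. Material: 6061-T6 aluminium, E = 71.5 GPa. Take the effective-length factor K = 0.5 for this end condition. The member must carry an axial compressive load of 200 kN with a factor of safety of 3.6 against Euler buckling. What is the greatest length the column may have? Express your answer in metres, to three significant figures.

L_max ≈ 1.57 m

d_o = 81.1 mm, d_i = 74.3 mm
I = π(d_o⁴ − d_i⁴)/64 = π(81.1⁴ − 74.30⁴)/64 = 6.275×10^5 mm⁴
I = 6.275×10^-7 m⁴
Required critical load P_cr = n·P = 3.6 × 200 = 720.0 kN = 7.200×10^5 N
From P_cr = π²EI/(K·L)²:  L = (1/K)·√(π²EI/P_cr) = (1/0.5)·√(π²×7.15×10^10×6.275×10^-7/7.200×10^5)
L = 1.57 m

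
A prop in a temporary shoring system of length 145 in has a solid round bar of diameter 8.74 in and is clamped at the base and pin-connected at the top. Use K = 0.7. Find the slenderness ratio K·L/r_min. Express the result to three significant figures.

λ ≈ 46.5

I = πd⁴/64 = π×8.74⁴/64 = 286.4 in⁴
A = 59.99 in²;  r_min = √(I/A) = √(286.4/59.99) = 2.185 in
L_e = K·L = 0.7 × 145 = 101.5 in
λ = L_e / r_min = 101.50 / 2.185 = 46.5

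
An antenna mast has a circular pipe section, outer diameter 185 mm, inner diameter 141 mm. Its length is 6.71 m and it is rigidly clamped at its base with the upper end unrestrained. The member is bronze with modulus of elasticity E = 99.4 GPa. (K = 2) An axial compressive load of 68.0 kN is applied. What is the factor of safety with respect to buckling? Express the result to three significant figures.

d_o = 185 mm, d_i = 141 mm
I = π(d_o⁴ − d_i⁴)/64 = π(185⁴ − 141.0⁴)/64 = 3.810×10^7 mm⁴
I = 3.810×10^7 mm⁴ = 3.810×10^-5 m⁴
Effective length L_e = K·L = 2 × 6.71 = 13.42 m
P_cr = π²EI / L_e² = π² × 99.4×10⁹ × 3.810×10^-5 / 13.42² = 2.075×10^5 N
Factor of safety n = P_cr / P = 207.52 / 68.0 = 3.05

n ≈ 3.05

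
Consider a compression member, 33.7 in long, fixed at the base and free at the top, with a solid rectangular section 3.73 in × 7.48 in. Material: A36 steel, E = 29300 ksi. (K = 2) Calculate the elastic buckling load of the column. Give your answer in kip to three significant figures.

Buckling occurs about the weak axis: I_min = h·b³/12 with b = 3.73 in (the shorter side).
I_min = 7.48×3.73³/12 = 32.35 in⁴
Effective length L_e = K·L = 2 × 33.7 = 67.40 in
P_cr = π²EI / L_e² = π² × 29300×10³ × 32.35 / 67.40² = 2.059×10^6 lb

P_cr ≈ 2060 kip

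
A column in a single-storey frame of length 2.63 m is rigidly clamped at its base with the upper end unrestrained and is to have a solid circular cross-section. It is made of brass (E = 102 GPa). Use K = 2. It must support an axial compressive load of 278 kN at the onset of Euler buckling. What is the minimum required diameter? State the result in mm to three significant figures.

d ≈ 112 mm

L_e = K·L = 2 × 2.63 = 5.260 m
Required I = P_cr·L_e²/(π²E) = 2.780×10^5 × 5.260² / (π² × 1.02×10^11) = 7.640×10^-6 m⁴
I_req = 7.640×10^6 mm⁴
Solid circle: I = πd⁴/64  ⇒  d = (64I/π)^(1/4) = (64×7.640×10^6/π)^(1/4) = 112 mm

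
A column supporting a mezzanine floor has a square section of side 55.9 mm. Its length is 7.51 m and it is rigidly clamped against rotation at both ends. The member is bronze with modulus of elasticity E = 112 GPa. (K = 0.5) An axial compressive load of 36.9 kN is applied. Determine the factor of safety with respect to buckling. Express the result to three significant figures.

n ≈ 1.73

I = a⁴/12 = 55.9⁴/12 = 8.137×10^5 mm⁴
I = 8.137×10^5 mm⁴ = 8.137×10^-7 m⁴
Effective length L_e = K·L = 0.5 × 7.51 = 3.755 m
P_cr = π²EI / L_e² = π² × 112×10⁹ × 8.137×10^-7 / 3.755² = 6.379×10^4 N
Factor of safety n = P_cr / P = 63.792 / 36.9 = 1.73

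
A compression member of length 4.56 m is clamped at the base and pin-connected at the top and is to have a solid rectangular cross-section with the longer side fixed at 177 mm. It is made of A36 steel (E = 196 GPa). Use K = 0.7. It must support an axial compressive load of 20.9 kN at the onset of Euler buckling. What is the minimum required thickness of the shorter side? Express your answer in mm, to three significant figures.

L_e = K·L = 0.7 × 4.56 = 3.192 m
Required I = P_cr·L_e²/(π²E) = 2.090×10^4 × 3.192² / (π² × 1.96×10^11) = 1.101×10^-7 m⁴
I_req = 1.101×10^5 mm⁴
Rectangle, weak axis: I_min = h·b³/12 with h = 177 mm fixed  ⇒  b = (12I/h)^(1/3) = 19.5 mm

b ≈ 19.5 mm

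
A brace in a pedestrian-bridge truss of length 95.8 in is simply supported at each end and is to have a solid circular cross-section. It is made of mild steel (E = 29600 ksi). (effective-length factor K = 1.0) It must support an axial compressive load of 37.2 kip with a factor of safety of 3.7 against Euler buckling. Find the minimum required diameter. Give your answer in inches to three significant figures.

Required P_cr = n·P = 3.7 × 37.2 = 137.6 kip
L_e = K·L = 1 × 95.8 = 95.80 in
Required I = P_cr·L_e²/(π²E) = 1.376×10^5 × 95.80² / (π² × 2.96×10^7) = 4.324 in⁴
Solid circle: I = πd⁴/64  ⇒  d = (64I/π)^(1/4) = (64×4.324/π)^(1/4) = 3.06 in

d ≈ 3.06 in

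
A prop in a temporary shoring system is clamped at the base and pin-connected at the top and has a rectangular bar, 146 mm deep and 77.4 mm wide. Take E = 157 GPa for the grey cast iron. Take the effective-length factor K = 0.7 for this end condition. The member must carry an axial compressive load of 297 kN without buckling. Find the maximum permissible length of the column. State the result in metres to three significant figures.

Buckling occurs about the weak axis: I_min = h·b³/12 with b = 77.4 mm (the shorter side).
I_min = 146×77.4³/12 = 5.641×10^6 mm⁴
I = 5.641×10^-6 m⁴
At the buckling limit P_cr = P = 2.970×10^5 N
From P_cr = π²EI/(K·L)²:  L = (1/K)·√(π²EI/P_cr) = (1/0.7)·√(π²×1.57×10^11×5.641×10^-6/2.970×10^5)
L = 7.75 m

L_max ≈ 7.75 m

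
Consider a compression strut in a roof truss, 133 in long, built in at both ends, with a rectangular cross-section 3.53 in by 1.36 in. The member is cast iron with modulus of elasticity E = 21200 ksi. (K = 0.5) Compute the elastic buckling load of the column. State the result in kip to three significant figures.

Buckling occurs about the weak axis: I_min = h·b³/12 with b = 1.36 in (the shorter side).
I_min = 3.53×1.36³/12 = 0.7400 in⁴
Effective length L_e = K·L = 0.5 × 133 = 66.50 in
P_cr = π²EI / L_e² = π² × 21200×10³ × 0.7400 / 66.50² = 3.501×10^4 lb

P_cr ≈ 35.0 kip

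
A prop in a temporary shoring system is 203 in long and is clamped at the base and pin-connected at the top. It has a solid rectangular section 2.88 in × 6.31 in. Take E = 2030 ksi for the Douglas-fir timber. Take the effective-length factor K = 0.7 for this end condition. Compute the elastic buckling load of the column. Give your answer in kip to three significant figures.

Buckling occurs about the weak axis: I_min = h·b³/12 with b = 2.88 in (the shorter side).
I_min = 6.31×2.88³/12 = 12.56 in⁴
Effective length L_e = K·L = 0.7 × 203 = 142.1 in
P_cr = π²EI / L_e² = π² × 2030×10³ × 12.56 / 142.1² = 1.246×10^4 lb

P_cr ≈ 12.5 kip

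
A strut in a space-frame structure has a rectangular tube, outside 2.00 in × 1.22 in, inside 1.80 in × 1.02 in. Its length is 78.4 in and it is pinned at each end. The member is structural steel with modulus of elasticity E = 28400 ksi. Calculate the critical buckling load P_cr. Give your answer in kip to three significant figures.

P_cr ≈ 6.54 kip

Weak-axis I_min = (h_o·b_o³ − h_i·b_i³)/12 with b_o = 1.22, b_i = 1.020 in (shorter outer/inner sides).
I_min = (2.00×1.22³ − 1.800×1.020³)/12 = 0.1435 in⁴
Effective length L_e = K·L = 1 × 78.4 = 78.40 in
P_cr = π²EI / L_e² = π² × 28400×10³ × 0.1435 / 78.40² = 6.542×10^3 lb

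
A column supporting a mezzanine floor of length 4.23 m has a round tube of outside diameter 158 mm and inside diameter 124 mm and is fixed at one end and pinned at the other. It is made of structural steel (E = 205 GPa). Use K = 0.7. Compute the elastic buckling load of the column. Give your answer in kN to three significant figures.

P_cr ≈ 4380 kN

d_o = 158 mm, d_i = 124 mm
I = π(d_o⁴ − d_i⁴)/64 = π(158⁴ − 124.0⁴)/64 = 1.899×10^7 mm⁴
I = 1.899×10^7 mm⁴ = 1.899×10^-5 m⁴
Effective length L_e = K·L = 0.7 × 4.23 = 2.961 m
P_cr = π²EI / L_e² = π² × 205×10⁹ × 1.899×10^-5 / 2.961² = 4.381×10^6 N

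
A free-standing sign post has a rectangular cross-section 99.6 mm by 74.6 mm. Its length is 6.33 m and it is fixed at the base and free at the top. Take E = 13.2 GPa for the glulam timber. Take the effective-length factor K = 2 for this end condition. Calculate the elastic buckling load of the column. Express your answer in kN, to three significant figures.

P_cr ≈ 2.80 kN

Buckling occurs about the weak axis: I_min = h·b³/12 with b = 74.6 mm (the shorter side).
I_min = 99.6×74.6³/12 = 3.446×10^6 mm⁴
I = 3.446×10^6 mm⁴ = 3.446×10^-6 m⁴
Effective length L_e = K·L = 2 × 6.33 = 12.66 m
P_cr = π²EI / L_e² = π² × 13.2×10⁹ × 3.446×10^-6 / 12.66² = 2.801×10^3 N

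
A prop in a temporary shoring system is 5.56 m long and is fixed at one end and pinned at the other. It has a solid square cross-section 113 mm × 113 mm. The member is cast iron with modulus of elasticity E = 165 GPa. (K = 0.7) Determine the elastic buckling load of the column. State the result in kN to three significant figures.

P_cr ≈ 1460 kN

I = a⁴/12 = 113⁴/12 = 1.359×10^7 mm⁴
I = 1.359×10^7 mm⁴ = 1.359×10^-5 m⁴
Effective length L_e = K·L = 0.7 × 5.56 = 3.892 m
P_cr = π²EI / L_e² = π² × 165×10⁹ × 1.359×10^-5 / 3.892² = 1.461×10^6 N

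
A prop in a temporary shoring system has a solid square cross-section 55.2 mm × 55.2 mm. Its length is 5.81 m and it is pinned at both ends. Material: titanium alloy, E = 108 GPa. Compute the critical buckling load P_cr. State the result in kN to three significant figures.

I = a⁴/12 = 55.2⁴/12 = 7.737×10^5 mm⁴
I = 7.737×10^5 mm⁴ = 7.737×10^-7 m⁴
Effective length L_e = K·L = 1 × 5.81 = 5.810 m
P_cr = π²EI / L_e² = π² × 108×10⁹ × 7.737×10^-7 / 5.810² = 2.443×10^4 N

P_cr ≈ 24.4 kN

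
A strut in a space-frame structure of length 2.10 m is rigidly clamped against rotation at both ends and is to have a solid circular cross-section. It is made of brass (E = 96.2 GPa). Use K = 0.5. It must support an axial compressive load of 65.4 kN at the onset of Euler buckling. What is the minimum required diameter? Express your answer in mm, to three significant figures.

d ≈ 35.3 mm

L_e = K·L = 0.5 × 2.10 = 1.050 m
Required I = P_cr·L_e²/(π²E) = 6.540×10^4 × 1.050² / (π² × 9.62×10^10) = 7.594×10^-8 m⁴
I_req = 7.594×10^4 mm⁴
Solid circle: I = πd⁴/64  ⇒  d = (64I/π)^(1/4) = (64×7.594×10^4/π)^(1/4) = 35.3 mm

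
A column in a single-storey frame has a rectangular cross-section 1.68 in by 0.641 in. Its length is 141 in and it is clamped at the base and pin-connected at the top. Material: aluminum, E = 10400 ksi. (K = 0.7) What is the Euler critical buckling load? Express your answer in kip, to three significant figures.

Buckling occurs about the weak axis: I_min = h·b³/12 with b = 0.641 in (the shorter side).
I_min = 1.68×0.641³/12 = 3.687×10^-2 in⁴
Effective length L_e = K·L = 0.7 × 141 = 98.70 in
P_cr = π²EI / L_e² = π² × 10400×10³ × 3.687×10^-2 / 98.70² = 388.5 lb

P_cr ≈ 0.389 kip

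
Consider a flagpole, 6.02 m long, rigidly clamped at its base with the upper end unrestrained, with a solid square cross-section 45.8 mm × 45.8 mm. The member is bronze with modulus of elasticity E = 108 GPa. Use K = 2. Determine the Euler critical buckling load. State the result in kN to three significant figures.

P_cr ≈ 2.70 kN

I = a⁴/12 = 45.8⁴/12 = 3.667×10^5 mm⁴
I = 3.667×10^5 mm⁴ = 3.667×10^-7 m⁴
Effective length L_e = K·L = 2 × 6.02 = 12.04 m
P_cr = π²EI / L_e² = π² × 108×10⁹ × 3.667×10^-7 / 12.04² = 2.696×10^3 N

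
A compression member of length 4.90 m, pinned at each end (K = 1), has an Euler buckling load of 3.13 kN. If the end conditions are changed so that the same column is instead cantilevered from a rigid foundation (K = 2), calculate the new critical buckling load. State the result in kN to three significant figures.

P_cr ∝ 1/K², so P_cr,new = P_cr,old × (K_old/K_new)² = 3.13 × (1/2)²
= 3.13 × 0.2500 = 0.782 kN

P_cr ≈ 0.782 kN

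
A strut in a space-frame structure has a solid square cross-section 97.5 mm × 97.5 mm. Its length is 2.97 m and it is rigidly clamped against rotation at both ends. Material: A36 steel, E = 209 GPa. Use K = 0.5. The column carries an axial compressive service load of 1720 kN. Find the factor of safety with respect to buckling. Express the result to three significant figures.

n ≈ 4.10

I = a⁴/12 = 97.5⁴/12 = 7.531×10^6 mm⁴
I = 7.531×10^6 mm⁴ = 7.531×10^-6 m⁴
Effective length L_e = K·L = 0.5 × 2.97 = 1.485 m
P_cr = π²EI / L_e² = π² × 209×10⁹ × 7.531×10^-6 / 1.485² = 7.044×10^6 N
Factor of safety n = P_cr / P = 7044.2 / 1720 = 4.10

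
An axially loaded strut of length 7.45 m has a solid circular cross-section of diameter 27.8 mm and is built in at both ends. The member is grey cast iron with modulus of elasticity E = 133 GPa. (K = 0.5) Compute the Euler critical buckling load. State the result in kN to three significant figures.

I = πd⁴/64 = π×27.8⁴/64 = 2.932×10^4 mm⁴
I = 2.932×10^4 mm⁴ = 2.932×10^-8 m⁴
Effective length L_e = K·L = 0.5 × 7.45 = 3.725 m
P_cr = π²EI / L_e² = π² × 133×10⁹ × 2.932×10^-8 / 3.725² = 2.774×10^3 N

P_cr ≈ 2.77 kN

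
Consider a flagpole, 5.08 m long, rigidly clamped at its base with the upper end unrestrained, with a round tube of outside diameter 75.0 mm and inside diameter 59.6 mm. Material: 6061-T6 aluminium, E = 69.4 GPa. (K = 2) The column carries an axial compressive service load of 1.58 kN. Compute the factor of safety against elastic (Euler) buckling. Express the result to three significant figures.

n ≈ 3.92

d_o = 75.0 mm, d_i = 59.6 mm
I = π(d_o⁴ − d_i⁴)/64 = π(75.0⁴ − 59.60⁴)/64 = 9.338×10^5 mm⁴
I = 9.338×10^5 mm⁴ = 9.338×10^-7 m⁴
Effective length L_e = K·L = 2 × 5.08 = 10.16 m
P_cr = π²EI / L_e² = π² × 69.4×10⁹ × 9.338×10^-7 / 10.16² = 6.196×10^3 N
Factor of safety n = P_cr / P = 6.1961 / 1.58 = 3.92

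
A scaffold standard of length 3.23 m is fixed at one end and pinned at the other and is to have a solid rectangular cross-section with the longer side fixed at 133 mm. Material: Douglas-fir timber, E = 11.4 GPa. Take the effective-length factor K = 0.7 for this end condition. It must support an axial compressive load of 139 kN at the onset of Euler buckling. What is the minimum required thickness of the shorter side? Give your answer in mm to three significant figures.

L_e = K·L = 0.7 × 3.23 = 2.261 m
Required I = P_cr·L_e²/(π²E) = 1.390×10^5 × 2.261² / (π² × 1.14×10^10) = 6.316×10^-6 m⁴
I_req = 6.316×10^6 mm⁴
Rectangle, weak axis: I_min = h·b³/12 with h = 133 mm fixed  ⇒  b = (12I/h)^(1/3) = 82.9 mm

b ≈ 82.9 mm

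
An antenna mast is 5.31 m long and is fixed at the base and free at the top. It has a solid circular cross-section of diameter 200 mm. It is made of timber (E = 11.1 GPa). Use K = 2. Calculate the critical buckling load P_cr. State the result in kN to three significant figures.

P_cr ≈ 76.3 kN

I = πd⁴/64 = π×200⁴/64 = 7.854×10^7 mm⁴
I = 7.854×10^7 mm⁴ = 7.854×10^-5 m⁴
Effective length L_e = K·L = 2 × 5.31 = 10.62 m
P_cr = π²EI / L_e² = π² × 11.1×10⁹ × 7.854×10^-5 / 10.62² = 7.629×10^4 N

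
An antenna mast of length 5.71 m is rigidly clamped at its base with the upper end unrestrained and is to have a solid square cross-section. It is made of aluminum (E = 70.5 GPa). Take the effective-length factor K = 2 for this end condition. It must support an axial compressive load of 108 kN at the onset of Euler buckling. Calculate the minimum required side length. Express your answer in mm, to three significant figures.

a ≈ 125 mm

L_e = K·L = 2 × 5.71 = 11.42 m
Required I = P_cr·L_e²/(π²E) = 1.080×10^5 × 11.42² / (π² × 7.05×10^10) = 2.024×10^-5 m⁴
I_req = 2.024×10^7 mm⁴
Solid square: I = a⁴/12  ⇒  a = (12I)^(1/4) = (12×2.024×10^7)^(1/4) = 125 mm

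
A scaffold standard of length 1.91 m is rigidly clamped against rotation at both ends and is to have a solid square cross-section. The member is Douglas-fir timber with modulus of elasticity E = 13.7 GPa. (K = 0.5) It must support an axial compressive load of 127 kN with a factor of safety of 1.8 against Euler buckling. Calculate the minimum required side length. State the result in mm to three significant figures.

Required P_cr = n·P = 1.8 × 127 = 228.6 kN
L_e = K·L = 0.5 × 1.91 = 0.9550 m
Required I = P_cr·L_e²/(π²E) = 2.286×10^5 × 0.9550² / (π² × 1.37×10^10) = 1.542×10^-6 m⁴
I_req = 1.542×10^6 mm⁴
Solid square: I = a⁴/12  ⇒  a = (12I)^(1/4) = (12×1.542×10^6)^(1/4) = 65.6 mm

a ≈ 65.6 mm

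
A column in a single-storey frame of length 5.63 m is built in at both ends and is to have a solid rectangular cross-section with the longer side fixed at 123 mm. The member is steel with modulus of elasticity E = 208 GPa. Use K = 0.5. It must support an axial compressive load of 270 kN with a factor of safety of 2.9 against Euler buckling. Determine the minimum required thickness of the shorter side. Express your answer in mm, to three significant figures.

Required P_cr = n·P = 2.9 × 270 = 783.0 kN
L_e = K·L = 0.5 × 5.63 = 2.815 m
Required I = P_cr·L_e²/(π²E) = 7.830×10^5 × 2.815² / (π² × 2.08×10^11) = 3.022×10^-6 m⁴
I_req = 3.022×10^6 mm⁴
Rectangle, weak axis: I_min = h·b³/12 with h = 123 mm fixed  ⇒  b = (12I/h)^(1/3) = 66.6 mm

b ≈ 66.6 mm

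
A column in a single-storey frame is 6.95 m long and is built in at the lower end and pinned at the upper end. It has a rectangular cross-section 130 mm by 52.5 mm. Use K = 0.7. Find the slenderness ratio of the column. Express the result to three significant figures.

λ ≈ 321

Buckling occurs about the weak axis: I_min = h·b³/12 with b = 52.5 mm (the shorter side).
I_min = 130×52.5³/12 = 1.568×10^6 mm⁴
A = 6.825×10^3 mm²;  r_min = √(I/A) = √(1.568×10^6/6.825×10^3) = 15.16 mm
L_e = K·L = 0.7 × 6.95 m = 4.865 m = 4865.0 mm
λ = L_e / r_min = 4865.0 / 15.16 = 321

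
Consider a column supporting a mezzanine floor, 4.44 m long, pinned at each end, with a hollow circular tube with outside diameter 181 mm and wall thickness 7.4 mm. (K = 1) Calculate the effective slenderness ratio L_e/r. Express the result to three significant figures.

λ ≈ 72.3

Inner diameter d_i = 181 − 2×7.4 = 166.2 mm
I = π(d_o⁴ − d_i⁴)/64 = π(181⁴ − 166.2⁴)/64 = 1.523×10^7 mm⁴
A = 4.036×10^3 mm²;  r_min = √(I/A) = √(1.523×10^7/4.036×10^3) = 61.43 mm
L_e = K·L = 1 × 4.44 m = 4.440 m = 4440.0 mm
λ = L_e / r_min = 4440.0 / 61.43 = 72.3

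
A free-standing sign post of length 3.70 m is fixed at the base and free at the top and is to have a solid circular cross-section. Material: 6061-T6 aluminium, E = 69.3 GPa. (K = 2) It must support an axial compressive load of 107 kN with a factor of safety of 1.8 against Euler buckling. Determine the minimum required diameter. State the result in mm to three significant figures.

Required P_cr = n·P = 1.8 × 107 = 192.6 kN
L_e = K·L = 2 × 3.70 = 7.400 m
Required I = P_cr·L_e²/(π²E) = 1.926×10^5 × 7.400² / (π² × 6.93×10^10) = 1.542×10^-5 m⁴
I_req = 1.542×10^7 mm⁴
Solid circle: I = πd⁴/64  ⇒  d = (64I/π)^(1/4) = (64×1.542×10^7/π)^(1/4) = 133 mm

d ≈ 133 mm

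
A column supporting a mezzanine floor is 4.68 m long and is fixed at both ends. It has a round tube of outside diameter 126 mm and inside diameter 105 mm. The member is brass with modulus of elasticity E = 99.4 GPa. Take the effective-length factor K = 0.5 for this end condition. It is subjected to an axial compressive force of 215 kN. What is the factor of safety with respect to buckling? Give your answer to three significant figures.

n ≈ 5.34

d_o = 126 mm, d_i = 105 mm
I = π(d_o⁴ − d_i⁴)/64 = π(126⁴ − 105.0⁴)/64 = 6.406×10^6 mm⁴
I = 6.406×10^6 mm⁴ = 6.406×10^-6 m⁴
Effective length L_e = K·L = 0.5 × 4.68 = 2.340 m
P_cr = π²EI / L_e² = π² × 99.4×10⁹ × 6.406×10^-6 / 2.340² = 1.148×10^6 N
Factor of safety n = P_cr / P = 1147.7 / 215 = 5.34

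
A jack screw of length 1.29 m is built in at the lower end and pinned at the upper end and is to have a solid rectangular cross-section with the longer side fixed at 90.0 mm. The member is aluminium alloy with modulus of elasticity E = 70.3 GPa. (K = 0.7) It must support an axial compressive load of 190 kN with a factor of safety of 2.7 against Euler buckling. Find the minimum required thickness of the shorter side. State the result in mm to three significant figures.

b ≈ 43.2 mm

Required P_cr = n·P = 2.7 × 190 = 513.0 kN
L_e = K·L = 0.7 × 1.29 = 0.9030 m
Required I = P_cr·L_e²/(π²E) = 5.130×10^5 × 0.9030² / (π² × 7.03×10^10) = 6.029×10^-7 m⁴
I_req = 6.029×10^5 mm⁴
Rectangle, weak axis: I_min = h·b³/12 with h = 90.0 mm fixed  ⇒  b = (12I/h)^(1/3) = 43.2 mm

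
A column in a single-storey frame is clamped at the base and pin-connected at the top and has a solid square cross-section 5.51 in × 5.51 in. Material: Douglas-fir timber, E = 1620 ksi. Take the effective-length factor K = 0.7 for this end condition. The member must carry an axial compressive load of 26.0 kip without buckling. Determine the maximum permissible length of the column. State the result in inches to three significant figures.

I = a⁴/12 = 5.51⁴/12 = 76.81 in⁴
At the buckling limit P_cr = P = 2.600×10^4 lb
From P_cr = π²EI/(K·L)²:  L = (1/K)·√(π²EI/P_cr) = (1/0.7)·√(π²×1.62×10^6×76.81/2.600×10^4)
L = 310 in

L_max ≈ 310 in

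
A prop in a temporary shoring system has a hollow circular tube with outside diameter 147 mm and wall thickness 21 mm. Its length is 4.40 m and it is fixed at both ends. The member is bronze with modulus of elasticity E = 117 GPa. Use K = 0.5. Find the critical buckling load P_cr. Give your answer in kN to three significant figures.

P_cr ≈ 4050 kN

Inner diameter d_i = 147 − 2×21 = 105.0 mm
I = π(d_o⁴ − d_i⁴)/64 = π(147⁴ − 105.0⁴)/64 = 1.695×10^7 mm⁴
I = 1.695×10^7 mm⁴ = 1.695×10^-5 m⁴
Effective length L_e = K·L = 0.5 × 4.40 = 2.200 m
P_cr = π²EI / L_e² = π² × 117×10⁹ × 1.695×10^-5 / 2.200² = 4.045×10^6 N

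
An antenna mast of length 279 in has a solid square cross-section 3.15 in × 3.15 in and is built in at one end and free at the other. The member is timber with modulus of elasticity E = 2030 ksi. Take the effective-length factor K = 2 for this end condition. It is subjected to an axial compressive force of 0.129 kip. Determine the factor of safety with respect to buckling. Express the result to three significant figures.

n ≈ 4.09

I = a⁴/12 = 3.15⁴/12 = 8.205 in⁴
Effective length L_e = K·L = 2 × 279 = 558.0 in
P_cr = π²EI / L_e² = π² × 2030×10³ × 8.205 / 558.0² = 527.9 lb
Factor of safety n = P_cr / P = 0.52794 / 0.129 = 4.09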